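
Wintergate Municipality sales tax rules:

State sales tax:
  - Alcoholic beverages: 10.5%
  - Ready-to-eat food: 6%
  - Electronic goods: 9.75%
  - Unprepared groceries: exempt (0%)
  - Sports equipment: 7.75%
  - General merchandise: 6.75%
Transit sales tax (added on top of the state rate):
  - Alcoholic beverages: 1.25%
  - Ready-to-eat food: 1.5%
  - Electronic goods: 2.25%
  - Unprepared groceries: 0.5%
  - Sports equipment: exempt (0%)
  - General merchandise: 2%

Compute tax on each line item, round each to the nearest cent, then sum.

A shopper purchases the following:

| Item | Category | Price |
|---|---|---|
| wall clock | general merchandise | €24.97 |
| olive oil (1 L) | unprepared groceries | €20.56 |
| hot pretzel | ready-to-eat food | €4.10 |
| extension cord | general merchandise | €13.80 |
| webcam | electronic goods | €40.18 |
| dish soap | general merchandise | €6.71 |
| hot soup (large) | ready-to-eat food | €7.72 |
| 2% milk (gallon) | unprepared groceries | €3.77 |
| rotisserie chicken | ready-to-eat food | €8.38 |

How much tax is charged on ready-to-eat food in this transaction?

€1.52

Hot pretzel €4.10: ready-to-eat food → 6% + 1.5% transit = 7.5% → €0.31
Hot soup (large) €7.72: ready-to-eat food → 6% + 1.5% transit = 7.5% → €0.58
Rotisserie chicken €8.38: ready-to-eat food → 6% + 1.5% transit = 7.5% → €0.63
Tax on ready-to-eat food = €0.31 + €0.58 + €0.63 = €1.52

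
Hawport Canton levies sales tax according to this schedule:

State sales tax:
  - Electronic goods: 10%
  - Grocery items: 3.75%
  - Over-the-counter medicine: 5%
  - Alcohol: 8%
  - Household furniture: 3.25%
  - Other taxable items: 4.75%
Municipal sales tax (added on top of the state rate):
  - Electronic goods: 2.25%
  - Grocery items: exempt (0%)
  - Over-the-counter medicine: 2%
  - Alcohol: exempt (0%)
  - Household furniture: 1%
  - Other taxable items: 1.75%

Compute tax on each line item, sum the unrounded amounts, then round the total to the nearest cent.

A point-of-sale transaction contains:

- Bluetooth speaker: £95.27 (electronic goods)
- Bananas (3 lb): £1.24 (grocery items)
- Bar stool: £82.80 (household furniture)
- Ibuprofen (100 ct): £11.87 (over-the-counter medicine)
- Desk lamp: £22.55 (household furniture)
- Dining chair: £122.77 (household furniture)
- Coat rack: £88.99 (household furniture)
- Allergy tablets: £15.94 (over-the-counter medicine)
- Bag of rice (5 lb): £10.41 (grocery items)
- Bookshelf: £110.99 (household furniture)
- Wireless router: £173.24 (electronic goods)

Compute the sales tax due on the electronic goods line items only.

Bluetooth speaker £95.27: electronic goods → 10% + 2.25% municipal = 12.25% → £11.670575
Wireless router £173.24: electronic goods → 10% + 2.25% municipal = 12.25% → £21.2219
Tax on electronic goods: unrounded sum = £32.892475 → £32.89

£32.89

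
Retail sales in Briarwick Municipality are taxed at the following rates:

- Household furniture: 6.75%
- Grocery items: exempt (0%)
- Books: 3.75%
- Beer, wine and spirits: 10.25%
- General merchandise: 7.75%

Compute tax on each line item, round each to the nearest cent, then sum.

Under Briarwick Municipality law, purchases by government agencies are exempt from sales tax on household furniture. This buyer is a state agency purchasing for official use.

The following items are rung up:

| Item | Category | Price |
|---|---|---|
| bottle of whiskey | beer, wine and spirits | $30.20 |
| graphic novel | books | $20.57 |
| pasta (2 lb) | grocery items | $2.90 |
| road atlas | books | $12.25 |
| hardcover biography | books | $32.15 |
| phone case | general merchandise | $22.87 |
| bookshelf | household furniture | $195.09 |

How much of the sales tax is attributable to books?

$2.44

Graphic novel $20.57: books → 3.75% → $0.77
Road atlas $12.25: books → 3.75% → $0.46
Hardcover biography $32.15: books → 3.75% → $1.21
Tax on books = $0.77 + $0.46 + $1.21 = $2.44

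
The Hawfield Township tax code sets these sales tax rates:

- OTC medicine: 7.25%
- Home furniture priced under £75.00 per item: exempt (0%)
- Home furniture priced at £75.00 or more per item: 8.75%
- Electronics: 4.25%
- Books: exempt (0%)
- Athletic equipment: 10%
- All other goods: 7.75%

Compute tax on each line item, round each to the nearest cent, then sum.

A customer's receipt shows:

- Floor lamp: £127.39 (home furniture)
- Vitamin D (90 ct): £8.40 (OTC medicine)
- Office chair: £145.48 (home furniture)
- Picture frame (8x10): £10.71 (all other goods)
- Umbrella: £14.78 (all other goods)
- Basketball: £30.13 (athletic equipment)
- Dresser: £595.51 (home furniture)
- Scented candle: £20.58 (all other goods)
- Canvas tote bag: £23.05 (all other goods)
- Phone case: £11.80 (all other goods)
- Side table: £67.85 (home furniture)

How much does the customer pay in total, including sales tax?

£1141.56

Floor lamp £127.39: home furniture, £75.00 or more → 8.75% → £11.15
Vitamin D (90 ct) £8.40: OTC medicine → 7.25% → £0.61
Office chair £145.48: home furniture, £75.00 or more → 8.75% → £12.73
Picture frame (8x10) £10.71: all other goods → 7.75% → £0.83
Umbrella £14.78: all other goods → 7.75% → £1.15
Basketball £30.13: athletic equipment → 10% → £3.01
Dresser £595.51: home furniture, £75.00 or more → 8.75% → £52.11
Scented candle £20.58: all other goods → 7.75% → £1.59
Canvas tote bag £23.05: all other goods → 7.75% → £1.79
Phone case £11.80: all other goods → 7.75% → £0.91
Side table £67.85: home furniture, under £75.00 → 0% → £0.00
Subtotal = £1055.68; tax = £85.88; total due = £1141.56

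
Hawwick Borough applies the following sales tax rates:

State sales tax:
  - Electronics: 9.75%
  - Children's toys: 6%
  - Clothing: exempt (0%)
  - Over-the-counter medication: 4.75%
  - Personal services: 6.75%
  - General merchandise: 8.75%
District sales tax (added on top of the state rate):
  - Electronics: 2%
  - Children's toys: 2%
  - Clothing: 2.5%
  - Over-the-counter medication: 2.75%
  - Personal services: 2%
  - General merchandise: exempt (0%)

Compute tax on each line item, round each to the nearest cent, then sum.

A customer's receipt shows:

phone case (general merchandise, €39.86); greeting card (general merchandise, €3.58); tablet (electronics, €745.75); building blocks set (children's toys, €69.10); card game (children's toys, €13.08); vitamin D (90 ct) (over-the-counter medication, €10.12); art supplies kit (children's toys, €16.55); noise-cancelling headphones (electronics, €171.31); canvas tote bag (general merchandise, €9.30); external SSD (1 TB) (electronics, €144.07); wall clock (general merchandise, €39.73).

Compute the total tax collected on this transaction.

€141.44

Phone case €39.86: general merchandise → 8.75% + 0% district = 8.75% → €3.49
Greeting card €3.58: general merchandise → 8.75% + 0% district = 8.75% → €0.31
Tablet €745.75: electronics → 9.75% + 2% district = 11.75% → €87.63
Building blocks set €69.10: children's toys → 6% + 2% district = 8% → €5.53
Card game €13.08: children's toys → 6% + 2% district = 8% → €1.05
Vitamin D (90 ct) €10.12: over-the-counter medication → 4.75% + 2.75% district = 7.5% → €0.76
Art supplies kit €16.55: children's toys → 6% + 2% district = 8% → €1.32
Noise-cancelling headphones €171.31: electronics → 9.75% + 2% district = 11.75% → €20.13
Canvas tote bag €9.30: general merchandise → 8.75% + 0% district = 8.75% → €0.81
External SSD (1 TB) €144.07: electronics → 9.75% + 2% district = 11.75% → €16.93
Wall clock €39.73: general merchandise → 8.75% + 0% district = 8.75% → €3.48
Total tax = €3.49 + €0.31 + €87.63 + €5.53 + €1.05 + €0.76 + €1.32 + €20.13 + €0.81 + €16.93 + €3.48 = €141.44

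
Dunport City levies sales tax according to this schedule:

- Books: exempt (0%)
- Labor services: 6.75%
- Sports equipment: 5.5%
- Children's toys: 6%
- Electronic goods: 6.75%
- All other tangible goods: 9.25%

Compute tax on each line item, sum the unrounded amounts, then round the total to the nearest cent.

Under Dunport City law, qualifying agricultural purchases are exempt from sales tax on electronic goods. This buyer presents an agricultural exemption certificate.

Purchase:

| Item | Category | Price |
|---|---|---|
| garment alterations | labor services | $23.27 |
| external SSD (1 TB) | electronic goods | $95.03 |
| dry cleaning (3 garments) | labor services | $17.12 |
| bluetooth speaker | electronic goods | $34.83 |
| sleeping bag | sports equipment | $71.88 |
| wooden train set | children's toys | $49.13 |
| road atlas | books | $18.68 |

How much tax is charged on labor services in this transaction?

$2.73

Garment alterations $23.27: labor services → 6.75% → $1.570725
Dry cleaning (3 garments) $17.12: labor services → 6.75% → $1.1556
Tax on labor services: unrounded sum = $2.726325 → $2.73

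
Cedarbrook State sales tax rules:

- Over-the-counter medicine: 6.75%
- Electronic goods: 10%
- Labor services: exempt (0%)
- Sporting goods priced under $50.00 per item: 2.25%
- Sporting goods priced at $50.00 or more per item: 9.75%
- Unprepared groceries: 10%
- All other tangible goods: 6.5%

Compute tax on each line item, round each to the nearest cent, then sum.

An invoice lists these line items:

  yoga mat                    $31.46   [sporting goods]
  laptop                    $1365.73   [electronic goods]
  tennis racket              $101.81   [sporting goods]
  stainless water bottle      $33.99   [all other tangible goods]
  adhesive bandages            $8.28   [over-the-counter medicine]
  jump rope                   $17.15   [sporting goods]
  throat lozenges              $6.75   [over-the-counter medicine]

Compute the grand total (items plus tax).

$1716.00

Yoga mat $31.46: sporting goods, under $50.00 → 2.25% → $0.71
Laptop $1365.73: electronic goods → 10% → $136.57
Tennis racket $101.81: sporting goods, $50.00 or more → 9.75% → $9.93
Stainless water bottle $33.99: all other tangible goods → 6.5% → $2.21
Adhesive bandages $8.28: over-the-counter medicine → 6.75% → $0.56
Jump rope $17.15: sporting goods, under $50.00 → 2.25% → $0.39
Throat lozenges $6.75: over-the-counter medicine → 6.75% → $0.46
Subtotal = $1565.17; tax = $150.83; total due = $1716.00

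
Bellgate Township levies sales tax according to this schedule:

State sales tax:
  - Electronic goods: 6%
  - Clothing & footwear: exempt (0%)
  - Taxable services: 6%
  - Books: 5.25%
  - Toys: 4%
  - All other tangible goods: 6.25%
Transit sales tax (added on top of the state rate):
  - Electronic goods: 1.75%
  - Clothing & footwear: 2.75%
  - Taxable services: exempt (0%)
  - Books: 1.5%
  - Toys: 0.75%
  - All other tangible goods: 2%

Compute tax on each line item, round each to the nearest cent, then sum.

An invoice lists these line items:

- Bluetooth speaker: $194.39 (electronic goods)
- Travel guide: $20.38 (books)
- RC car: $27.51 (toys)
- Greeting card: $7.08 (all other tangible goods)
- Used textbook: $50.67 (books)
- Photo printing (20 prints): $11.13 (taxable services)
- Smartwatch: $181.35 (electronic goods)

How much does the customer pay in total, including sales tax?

$528.99

Bluetooth speaker $194.39: electronic goods → 6% + 1.75% transit = 7.75% → $15.07
Travel guide $20.38: books → 5.25% + 1.5% transit = 6.75% → $1.38
RC car $27.51: toys → 4% + 0.75% transit = 4.75% → $1.31
Greeting card $7.08: all other tangible goods → 6.25% + 2% transit = 8.25% → $0.58
Used textbook $50.67: books → 5.25% + 1.5% transit = 6.75% → $3.42
Photo printing (20 prints) $11.13: taxable services → 6% + 0% transit = 6% → $0.67
Smartwatch $181.35: electronic goods → 6% + 1.75% transit = 7.75% → $14.05
Subtotal = $492.51; tax = $36.48; total due = $528.99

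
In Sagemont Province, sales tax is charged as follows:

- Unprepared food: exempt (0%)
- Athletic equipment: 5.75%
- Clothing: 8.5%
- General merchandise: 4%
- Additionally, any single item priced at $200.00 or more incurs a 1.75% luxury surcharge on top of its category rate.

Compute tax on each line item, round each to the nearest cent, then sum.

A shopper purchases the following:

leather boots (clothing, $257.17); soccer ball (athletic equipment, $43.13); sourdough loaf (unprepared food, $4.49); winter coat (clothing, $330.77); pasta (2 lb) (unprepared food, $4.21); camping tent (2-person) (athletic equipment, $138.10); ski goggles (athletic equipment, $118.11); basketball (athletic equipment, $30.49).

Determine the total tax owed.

$79.22

Leather boots $257.17: clothing → 8.5% + 1.75% surcharge = 10.25% → $26.36
Soccer ball $43.13: athletic equipment → 5.75% → $2.48
Sourdough loaf $4.49: unprepared food → 0% → $0.00
Winter coat $330.77: clothing → 8.5% + 1.75% surcharge = 10.25% → $33.90
Pasta (2 lb) $4.21: unprepared food → 0% → $0.00
Camping tent (2-person) $138.10: athletic equipment → 5.75% → $7.94
Ski goggles $118.11: athletic equipment → 5.75% → $6.79
Basketball $30.49: athletic equipment → 5.75% → $1.75
Total tax = $26.36 + $2.48 + $33.90 + $7.94 + $6.79 + $1.75 = $79.22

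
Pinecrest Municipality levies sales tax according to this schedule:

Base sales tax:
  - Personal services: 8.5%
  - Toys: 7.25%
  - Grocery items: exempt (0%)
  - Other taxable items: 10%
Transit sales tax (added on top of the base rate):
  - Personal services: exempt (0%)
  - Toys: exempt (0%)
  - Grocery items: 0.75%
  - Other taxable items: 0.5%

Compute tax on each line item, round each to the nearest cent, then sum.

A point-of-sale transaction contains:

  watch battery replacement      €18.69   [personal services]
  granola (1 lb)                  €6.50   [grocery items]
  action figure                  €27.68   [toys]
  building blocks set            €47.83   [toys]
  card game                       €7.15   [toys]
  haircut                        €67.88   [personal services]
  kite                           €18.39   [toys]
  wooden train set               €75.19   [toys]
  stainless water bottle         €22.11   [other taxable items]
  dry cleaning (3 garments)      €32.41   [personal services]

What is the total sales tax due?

€25.26

Watch battery replacement €18.69: personal services → 8.5% + 0% transit = 8.5% → €1.59
Granola (1 lb) €6.50: grocery items → 0% + 0.75% transit = 0.75% → €0.05
Action figure €27.68: toys → 7.25% + 0% transit = 7.25% → €2.01
Building blocks set €47.83: toys → 7.25% + 0% transit = 7.25% → €3.47
Card game €7.15: toys → 7.25% + 0% transit = 7.25% → €0.52
Haircut €67.88: personal services → 8.5% + 0% transit = 8.5% → €5.77
Kite €18.39: toys → 7.25% + 0% transit = 7.25% → €1.33
Wooden train set €75.19: toys → 7.25% + 0% transit = 7.25% → €5.45
Stainless water bottle €22.11: other taxable items → 10% + 0.5% transit = 10.5% → €2.32
Dry cleaning (3 garments) €32.41: personal services → 8.5% + 0% transit = 8.5% → €2.75
Total tax = €1.59 + €0.05 + €2.01 + €3.47 + €0.52 + €5.77 + €1.33 + €5.45 + €2.32 + €2.75 = €25.26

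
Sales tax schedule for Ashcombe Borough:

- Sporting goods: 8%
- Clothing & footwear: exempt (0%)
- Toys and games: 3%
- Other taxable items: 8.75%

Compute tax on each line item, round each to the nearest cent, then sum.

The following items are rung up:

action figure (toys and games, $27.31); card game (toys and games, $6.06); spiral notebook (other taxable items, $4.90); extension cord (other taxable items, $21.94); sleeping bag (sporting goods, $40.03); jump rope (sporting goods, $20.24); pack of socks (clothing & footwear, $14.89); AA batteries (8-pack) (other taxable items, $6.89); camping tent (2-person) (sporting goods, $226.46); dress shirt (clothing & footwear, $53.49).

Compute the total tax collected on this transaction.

$26.89

Action figure $27.31: toys and games → 3% → $0.82
Card game $6.06: toys and games → 3% → $0.18
Spiral notebook $4.90: other taxable items → 8.75% → $0.43
Extension cord $21.94: other taxable items → 8.75% → $1.92
Sleeping bag $40.03: sporting goods → 8% → $3.20
Jump rope $20.24: sporting goods → 8% → $1.62
Pack of socks $14.89: clothing & footwear → 0% → $0.00
AA batteries (8-pack) $6.89: other taxable items → 8.75% → $0.60
Camping tent (2-person) $226.46: sporting goods → 8% → $18.12
Dress shirt $53.49: clothing & footwear → 0% → $0.00
Total tax = $0.82 + $0.18 + $0.43 + $1.92 + $3.20 + $1.62 + $0.60 + $18.12 = $26.89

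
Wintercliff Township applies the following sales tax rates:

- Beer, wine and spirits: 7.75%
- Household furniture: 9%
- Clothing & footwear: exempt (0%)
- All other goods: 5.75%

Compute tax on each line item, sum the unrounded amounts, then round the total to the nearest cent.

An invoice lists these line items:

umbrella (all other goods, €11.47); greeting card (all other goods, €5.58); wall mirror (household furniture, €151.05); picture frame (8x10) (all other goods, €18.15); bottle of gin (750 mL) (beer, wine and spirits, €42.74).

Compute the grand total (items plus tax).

€247.92

Umbrella €11.47: all other goods → 5.75% → €0.659525
Greeting card €5.58: all other goods → 5.75% → €0.32085
Wall mirror €151.05: household furniture → 9% → €13.5945
Picture frame (8x10) €18.15: all other goods → 5.75% → €1.043625
Bottle of gin (750 mL) €42.74: beer, wine and spirits → 7.75% → €3.31235
Subtotal = €228.99; unrounded tax = €18.93085 → €18.93; total due = €247.92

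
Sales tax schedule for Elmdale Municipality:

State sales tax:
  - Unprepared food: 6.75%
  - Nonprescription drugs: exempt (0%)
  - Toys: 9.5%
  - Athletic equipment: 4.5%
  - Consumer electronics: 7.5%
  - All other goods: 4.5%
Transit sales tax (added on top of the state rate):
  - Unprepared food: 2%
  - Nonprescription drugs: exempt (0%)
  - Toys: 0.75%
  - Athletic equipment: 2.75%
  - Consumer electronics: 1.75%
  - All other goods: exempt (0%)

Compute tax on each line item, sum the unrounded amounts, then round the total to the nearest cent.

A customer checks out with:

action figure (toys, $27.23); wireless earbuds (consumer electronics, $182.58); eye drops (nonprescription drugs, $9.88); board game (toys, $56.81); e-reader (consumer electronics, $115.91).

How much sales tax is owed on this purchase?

Action figure $27.23: toys → 9.5% + 0.75% transit = 10.25% → $2.791075
Wireless earbuds $182.58: consumer electronics → 7.5% + 1.75% transit = 9.25% → $16.88865
Eye drops $9.88: nonprescription drugs → 0% + 0% transit = 0% → $0.00
Board game $56.81: toys → 9.5% + 0.75% transit = 10.25% → $5.823025
E-reader $115.91: consumer electronics → 7.5% + 1.75% transit = 9.25% → $10.721675
Unrounded tax sum = $36.224425 → $36.22

$36.22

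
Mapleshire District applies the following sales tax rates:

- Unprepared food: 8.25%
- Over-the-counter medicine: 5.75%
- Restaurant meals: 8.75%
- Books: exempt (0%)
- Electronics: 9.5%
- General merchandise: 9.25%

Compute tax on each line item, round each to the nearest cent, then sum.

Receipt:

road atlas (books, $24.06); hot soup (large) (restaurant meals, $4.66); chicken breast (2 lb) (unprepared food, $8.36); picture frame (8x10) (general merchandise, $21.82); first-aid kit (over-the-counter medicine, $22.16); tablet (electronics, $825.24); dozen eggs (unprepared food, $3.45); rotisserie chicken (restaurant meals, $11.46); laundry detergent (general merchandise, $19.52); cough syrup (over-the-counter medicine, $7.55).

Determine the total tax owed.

Road atlas $24.06: books → 0% → $0.00
Hot soup (large) $4.66: restaurant meals → 8.75% → $0.41
Chicken breast (2 lb) $8.36: unprepared food → 8.25% → $0.69
Picture frame (8x10) $21.82: general merchandise → 9.25% → $2.02
First-aid kit $22.16: over-the-counter medicine → 5.75% → $1.27
Tablet $825.24: electronics → 9.5% → $78.40
Dozen eggs $3.45: unprepared food → 8.25% → $0.28
Rotisserie chicken $11.46: restaurant meals → 8.75% → $1.00
Laundry detergent $19.52: general merchandise → 9.25% → $1.81
Cough syrup $7.55: over-the-counter medicine → 5.75% → $0.43
Total tax = $0.41 + $0.69 + $2.02 + $1.27 + $78.40 + $0.28 + $1.00 + $1.81 + $0.43 = $86.31

$86.31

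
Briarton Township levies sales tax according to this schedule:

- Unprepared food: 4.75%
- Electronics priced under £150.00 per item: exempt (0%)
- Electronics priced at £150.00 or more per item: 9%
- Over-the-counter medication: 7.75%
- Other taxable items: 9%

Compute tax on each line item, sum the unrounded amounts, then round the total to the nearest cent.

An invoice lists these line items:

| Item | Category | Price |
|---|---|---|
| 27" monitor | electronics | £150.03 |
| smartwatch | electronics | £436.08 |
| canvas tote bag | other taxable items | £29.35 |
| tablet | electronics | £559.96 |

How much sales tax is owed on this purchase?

27" monitor £150.03: electronics, £150.00 or more → 9% → £13.5027
Smartwatch £436.08: electronics, £150.00 or more → 9% → £39.2472
Canvas tote bag £29.35: other taxable items → 9% → £2.6415
Tablet £559.96: electronics, £150.00 or more → 9% → £50.3964
Unrounded tax sum = £105.7878 → £105.79

£105.79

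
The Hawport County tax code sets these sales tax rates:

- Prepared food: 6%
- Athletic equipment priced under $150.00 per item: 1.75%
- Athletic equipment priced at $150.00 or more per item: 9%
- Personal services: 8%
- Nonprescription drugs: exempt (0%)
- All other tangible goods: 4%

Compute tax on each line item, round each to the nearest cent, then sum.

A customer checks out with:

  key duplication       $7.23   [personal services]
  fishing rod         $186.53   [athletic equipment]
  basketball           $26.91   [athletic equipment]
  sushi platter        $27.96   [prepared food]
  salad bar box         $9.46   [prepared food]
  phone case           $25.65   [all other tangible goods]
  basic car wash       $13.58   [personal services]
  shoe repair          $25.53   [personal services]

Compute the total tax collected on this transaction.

Key duplication $7.23: personal services → 8% → $0.58
Fishing rod $186.53: athletic equipment, $150.00 or more → 9% → $16.79
Basketball $26.91: athletic equipment, under $150.00 → 1.75% → $0.47
Sushi platter $27.96: prepared food → 6% → $1.68
Salad bar box $9.46: prepared food → 6% → $0.57
Phone case $25.65: all other tangible goods → 4% → $1.03
Basic car wash $13.58: personal services → 8% → $1.09
Shoe repair $25.53: personal services → 8% → $2.04
Total tax = $0.58 + $16.79 + $0.47 + $1.68 + $0.57 + $1.03 + $1.09 + $2.04 = $24.25

$24.25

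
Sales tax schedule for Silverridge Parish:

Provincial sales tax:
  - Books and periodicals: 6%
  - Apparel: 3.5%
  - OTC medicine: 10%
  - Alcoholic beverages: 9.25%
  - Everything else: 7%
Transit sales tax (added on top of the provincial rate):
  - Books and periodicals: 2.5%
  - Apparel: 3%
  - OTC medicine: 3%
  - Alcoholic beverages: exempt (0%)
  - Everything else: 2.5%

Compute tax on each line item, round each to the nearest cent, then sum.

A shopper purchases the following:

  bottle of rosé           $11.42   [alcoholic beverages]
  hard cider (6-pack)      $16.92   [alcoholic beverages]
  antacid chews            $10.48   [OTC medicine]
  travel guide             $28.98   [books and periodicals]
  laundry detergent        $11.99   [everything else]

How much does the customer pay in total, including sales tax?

Bottle of rosé $11.42: alcoholic beverages → 9.25% + 0% transit = 9.25% → $1.06
Hard cider (6-pack) $16.92: alcoholic beverages → 9.25% + 0% transit = 9.25% → $1.57
Antacid chews $10.48: OTC medicine → 10% + 3% transit = 13% → $1.36
Travel guide $28.98: books and periodicals → 6% + 2.5% transit = 8.5% → $2.46
Laundry detergent $11.99: everything else → 7% + 2.5% transit = 9.5% → $1.14
Subtotal = $79.79; tax = $7.59; total due = $87.38

$87.38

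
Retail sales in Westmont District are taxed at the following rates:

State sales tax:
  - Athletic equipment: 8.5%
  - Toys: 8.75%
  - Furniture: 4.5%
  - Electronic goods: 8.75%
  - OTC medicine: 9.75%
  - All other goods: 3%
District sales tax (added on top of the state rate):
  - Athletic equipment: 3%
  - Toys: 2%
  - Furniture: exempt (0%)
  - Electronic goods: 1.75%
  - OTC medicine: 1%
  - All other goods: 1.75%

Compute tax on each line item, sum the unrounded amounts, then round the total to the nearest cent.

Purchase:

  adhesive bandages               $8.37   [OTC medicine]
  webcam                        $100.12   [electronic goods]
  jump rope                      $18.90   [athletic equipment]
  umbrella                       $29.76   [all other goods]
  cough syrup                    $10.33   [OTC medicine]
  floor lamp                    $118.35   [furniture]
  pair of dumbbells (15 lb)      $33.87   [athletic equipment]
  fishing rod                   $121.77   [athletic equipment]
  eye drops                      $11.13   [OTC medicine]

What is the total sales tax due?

Adhesive bandages $8.37: OTC medicine → 9.75% + 1% district = 10.75% → $0.899775
Webcam $100.12: electronic goods → 8.75% + 1.75% district = 10.5% → $10.5126
Jump rope $18.90: athletic equipment → 8.5% + 3% district = 11.5% → $2.1735
Umbrella $29.76: all other goods → 3% + 1.75% district = 4.75% → $1.4136
Cough syrup $10.33: OTC medicine → 9.75% + 1% district = 10.75% → $1.110475
Floor lamp $118.35: furniture → 4.5% + 0% district = 4.5% → $5.32575
Pair of dumbbells (15 lb) $33.87: athletic equipment → 8.5% + 3% district = 11.5% → $3.89505
Fishing rod $121.77: athletic equipment → 8.5% + 3% district = 11.5% → $14.00355
Eye drops $11.13: OTC medicine → 9.75% + 1% district = 10.75% → $1.196475
Unrounded tax sum = $40.530775 → $40.53

$40.53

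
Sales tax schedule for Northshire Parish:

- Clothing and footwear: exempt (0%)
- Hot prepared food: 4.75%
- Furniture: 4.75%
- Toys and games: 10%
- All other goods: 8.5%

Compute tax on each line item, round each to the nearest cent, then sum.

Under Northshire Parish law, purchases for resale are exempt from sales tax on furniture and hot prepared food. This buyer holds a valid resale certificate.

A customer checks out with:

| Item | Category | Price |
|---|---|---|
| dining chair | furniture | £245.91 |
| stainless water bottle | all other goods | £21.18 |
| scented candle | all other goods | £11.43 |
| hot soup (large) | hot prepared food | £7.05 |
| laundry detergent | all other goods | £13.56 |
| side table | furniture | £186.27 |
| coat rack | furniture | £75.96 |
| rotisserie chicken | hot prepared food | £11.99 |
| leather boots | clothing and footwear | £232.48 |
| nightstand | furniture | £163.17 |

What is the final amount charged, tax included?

Dining chair £245.91: furniture, buyer-exempt → 0% → £0.00
Stainless water bottle £21.18: all other goods → 8.5% → £1.80
Scented candle £11.43: all other goods → 8.5% → £0.97
Hot soup (large) £7.05: hot prepared food, buyer-exempt → 0% → £0.00
Laundry detergent £13.56: all other goods → 8.5% → £1.15
Side table £186.27: furniture, buyer-exempt → 0% → £0.00
Coat rack £75.96: furniture, buyer-exempt → 0% → £0.00
Rotisserie chicken £11.99: hot prepared food, buyer-exempt → 0% → £0.00
Leather boots £232.48: clothing and footwear → 0% → £0.00
Nightstand £163.17: furniture, buyer-exempt → 0% → £0.00
Subtotal = £969.00; tax = £3.92; total due = £972.92

£972.92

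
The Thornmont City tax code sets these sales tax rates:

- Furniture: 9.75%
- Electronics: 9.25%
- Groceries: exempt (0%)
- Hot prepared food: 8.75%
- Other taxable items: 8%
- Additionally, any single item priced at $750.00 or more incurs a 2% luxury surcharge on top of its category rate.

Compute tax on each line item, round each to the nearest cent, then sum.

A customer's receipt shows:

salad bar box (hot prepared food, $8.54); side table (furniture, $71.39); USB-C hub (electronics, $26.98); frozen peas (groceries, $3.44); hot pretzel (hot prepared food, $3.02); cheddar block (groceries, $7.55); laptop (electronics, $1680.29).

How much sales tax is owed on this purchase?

Salad bar box $8.54: hot prepared food → 8.75% → $0.75
Side table $71.39: furniture → 9.75% → $6.96
USB-C hub $26.98: electronics → 9.25% → $2.50
Frozen peas $3.44: groceries → 0% → $0.00
Hot pretzel $3.02: hot prepared food → 8.75% → $0.26
Cheddar block $7.55: groceries → 0% → $0.00
Laptop $1680.29: electronics → 9.25% + 2% surcharge = 11.25% → $189.03
Total tax = $0.75 + $6.96 + $2.50 + $0.26 + $189.03 = $199.50

$199.50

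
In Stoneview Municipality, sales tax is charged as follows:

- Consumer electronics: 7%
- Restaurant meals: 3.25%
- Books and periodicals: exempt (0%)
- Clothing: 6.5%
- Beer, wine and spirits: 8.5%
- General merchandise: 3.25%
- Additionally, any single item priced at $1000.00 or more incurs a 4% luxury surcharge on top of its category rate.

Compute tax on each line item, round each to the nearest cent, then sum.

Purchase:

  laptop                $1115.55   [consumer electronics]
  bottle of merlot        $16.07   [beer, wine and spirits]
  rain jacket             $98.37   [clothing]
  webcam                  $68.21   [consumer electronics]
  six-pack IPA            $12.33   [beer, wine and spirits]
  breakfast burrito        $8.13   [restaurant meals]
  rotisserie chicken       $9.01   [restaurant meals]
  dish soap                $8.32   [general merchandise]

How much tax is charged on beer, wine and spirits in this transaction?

Bottle of merlot $16.07: beer, wine and spirits → 8.5% → $1.37
Six-pack IPA $12.33: beer, wine and spirits → 8.5% → $1.05
Tax on beer, wine and spirits = $1.37 + $1.05 = $2.42

$2.42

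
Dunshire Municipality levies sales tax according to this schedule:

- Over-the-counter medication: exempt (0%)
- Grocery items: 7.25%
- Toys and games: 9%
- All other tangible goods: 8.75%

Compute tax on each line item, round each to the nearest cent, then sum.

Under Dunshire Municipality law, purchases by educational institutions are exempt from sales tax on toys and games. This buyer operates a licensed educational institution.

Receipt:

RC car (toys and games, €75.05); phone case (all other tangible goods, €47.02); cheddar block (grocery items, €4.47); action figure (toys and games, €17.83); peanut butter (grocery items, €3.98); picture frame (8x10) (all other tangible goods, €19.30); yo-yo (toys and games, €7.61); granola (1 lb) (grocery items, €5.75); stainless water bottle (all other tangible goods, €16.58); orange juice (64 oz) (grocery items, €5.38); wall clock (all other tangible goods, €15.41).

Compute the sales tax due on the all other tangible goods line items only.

Phone case €47.02: all other tangible goods → 8.75% → €4.11
Picture frame (8x10) €19.30: all other tangible goods → 8.75% → €1.69
Stainless water bottle €16.58: all other tangible goods → 8.75% → €1.45
Wall clock €15.41: all other tangible goods → 8.75% → €1.35
Tax on all other tangible goods = €4.11 + €1.69 + €1.45 + €1.35 = €8.60

€8.60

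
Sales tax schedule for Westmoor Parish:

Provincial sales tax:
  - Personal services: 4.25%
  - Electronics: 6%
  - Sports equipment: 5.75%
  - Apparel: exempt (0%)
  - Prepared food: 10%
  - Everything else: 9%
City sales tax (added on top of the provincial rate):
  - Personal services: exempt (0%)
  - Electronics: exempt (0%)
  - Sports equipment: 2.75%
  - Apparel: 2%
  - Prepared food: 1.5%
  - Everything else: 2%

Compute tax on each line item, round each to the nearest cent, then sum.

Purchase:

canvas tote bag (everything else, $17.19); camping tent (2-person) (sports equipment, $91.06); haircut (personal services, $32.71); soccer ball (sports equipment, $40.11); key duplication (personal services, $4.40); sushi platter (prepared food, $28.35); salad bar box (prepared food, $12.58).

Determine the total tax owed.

$19.33

Canvas tote bag $17.19: everything else → 9% + 2% city = 11% → $1.89
Camping tent (2-person) $91.06: sports equipment → 5.75% + 2.75% city = 8.5% → $7.74
Haircut $32.71: personal services → 4.25% + 0% city = 4.25% → $1.39
Soccer ball $40.11: sports equipment → 5.75% + 2.75% city = 8.5% → $3.41
Key duplication $4.40: personal services → 4.25% + 0% city = 4.25% → $0.19
Sushi platter $28.35: prepared food → 10% + 1.5% city = 11.5% → $3.26
Salad bar box $12.58: prepared food → 10% + 1.5% city = 11.5% → $1.45
Total tax = $1.89 + $7.74 + $1.39 + $3.41 + $0.19 + $3.26 + $1.45 = $19.33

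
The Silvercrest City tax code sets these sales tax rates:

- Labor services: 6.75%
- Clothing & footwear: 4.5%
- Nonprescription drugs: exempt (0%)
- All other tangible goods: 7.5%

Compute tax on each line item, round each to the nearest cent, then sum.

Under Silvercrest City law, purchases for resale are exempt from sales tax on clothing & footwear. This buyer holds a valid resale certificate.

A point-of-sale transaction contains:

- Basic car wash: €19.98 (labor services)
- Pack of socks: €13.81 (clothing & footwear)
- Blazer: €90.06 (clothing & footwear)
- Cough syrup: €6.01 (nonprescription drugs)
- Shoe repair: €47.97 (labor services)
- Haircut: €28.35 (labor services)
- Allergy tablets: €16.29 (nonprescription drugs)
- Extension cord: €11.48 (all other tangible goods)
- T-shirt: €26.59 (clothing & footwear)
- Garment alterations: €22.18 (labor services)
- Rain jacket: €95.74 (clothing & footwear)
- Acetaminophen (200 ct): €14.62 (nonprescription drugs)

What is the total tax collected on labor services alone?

€8.00

Basic car wash €19.98: labor services → 6.75% → €1.35
Shoe repair €47.97: labor services → 6.75% → €3.24
Haircut €28.35: labor services → 6.75% → €1.91
Garment alterations €22.18: labor services → 6.75% → €1.50
Tax on labor services = €1.35 + €3.24 + €1.91 + €1.50 = €8.00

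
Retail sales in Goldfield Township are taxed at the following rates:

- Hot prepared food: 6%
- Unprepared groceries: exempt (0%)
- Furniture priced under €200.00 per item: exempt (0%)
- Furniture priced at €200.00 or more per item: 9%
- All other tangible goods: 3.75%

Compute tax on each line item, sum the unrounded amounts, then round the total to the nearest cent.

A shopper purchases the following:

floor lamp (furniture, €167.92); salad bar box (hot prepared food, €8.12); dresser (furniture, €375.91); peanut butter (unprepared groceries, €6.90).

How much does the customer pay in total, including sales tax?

Floor lamp €167.92: furniture, under €200.00 → 0% → €0.00
Salad bar box €8.12: hot prepared food → 6% → €0.4872
Dresser €375.91: furniture, €200.00 or more → 9% → €33.8319
Peanut butter €6.90: unprepared groceries → 0% → €0.00
Subtotal = €558.85; unrounded tax = €34.3191 → €34.32; total due = €593.17

€593.17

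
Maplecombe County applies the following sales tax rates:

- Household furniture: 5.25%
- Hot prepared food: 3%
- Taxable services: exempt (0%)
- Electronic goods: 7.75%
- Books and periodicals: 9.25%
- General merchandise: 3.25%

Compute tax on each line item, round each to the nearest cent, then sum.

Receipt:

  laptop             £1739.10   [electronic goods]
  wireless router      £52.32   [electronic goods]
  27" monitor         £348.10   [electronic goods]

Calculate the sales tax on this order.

Laptop £1739.10: electronic goods → 7.75% → £134.78
Wireless router £52.32: electronic goods → 7.75% → £4.05
27" monitor £348.10: electronic goods → 7.75% → £26.98
Total tax = £134.78 + £4.05 + £26.98 = £165.81

£165.81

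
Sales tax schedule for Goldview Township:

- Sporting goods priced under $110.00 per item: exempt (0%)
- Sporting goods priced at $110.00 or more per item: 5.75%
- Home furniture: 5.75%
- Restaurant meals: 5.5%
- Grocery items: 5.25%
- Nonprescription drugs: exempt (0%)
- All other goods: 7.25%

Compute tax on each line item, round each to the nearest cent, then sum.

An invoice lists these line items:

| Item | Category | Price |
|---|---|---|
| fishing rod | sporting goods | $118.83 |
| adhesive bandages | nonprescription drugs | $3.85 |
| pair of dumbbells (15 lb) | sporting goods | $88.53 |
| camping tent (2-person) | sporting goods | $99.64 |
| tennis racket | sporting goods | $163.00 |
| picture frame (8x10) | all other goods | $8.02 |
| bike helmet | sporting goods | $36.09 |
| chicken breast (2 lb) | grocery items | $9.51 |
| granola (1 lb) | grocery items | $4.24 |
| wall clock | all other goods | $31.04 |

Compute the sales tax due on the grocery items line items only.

Chicken breast (2 lb) $9.51: grocery items → 5.25% → $0.50
Granola (1 lb) $4.24: grocery items → 5.25% → $0.22
Tax on grocery items = $0.50 + $0.22 = $0.72

$0.72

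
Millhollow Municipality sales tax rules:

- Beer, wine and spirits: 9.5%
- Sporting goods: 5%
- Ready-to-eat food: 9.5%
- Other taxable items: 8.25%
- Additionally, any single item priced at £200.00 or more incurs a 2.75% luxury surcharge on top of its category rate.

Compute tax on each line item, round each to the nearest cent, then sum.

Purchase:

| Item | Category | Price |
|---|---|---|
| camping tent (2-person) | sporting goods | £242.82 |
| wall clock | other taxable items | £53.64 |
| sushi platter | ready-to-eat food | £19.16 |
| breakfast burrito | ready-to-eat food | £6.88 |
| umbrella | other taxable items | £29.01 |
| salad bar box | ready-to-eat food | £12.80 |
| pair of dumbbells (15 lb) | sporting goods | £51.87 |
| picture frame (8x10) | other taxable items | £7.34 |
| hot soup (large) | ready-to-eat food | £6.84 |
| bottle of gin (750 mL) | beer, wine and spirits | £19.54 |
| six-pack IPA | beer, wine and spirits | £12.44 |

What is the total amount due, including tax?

£498.56

Camping tent (2-person) £242.82: sporting goods → 5% + 2.75% surcharge = 7.75% → £18.82
Wall clock £53.64: other taxable items → 8.25% → £4.43
Sushi platter £19.16: ready-to-eat food → 9.5% → £1.82
Breakfast burrito £6.88: ready-to-eat food → 9.5% → £0.65
Umbrella £29.01: other taxable items → 8.25% → £2.39
Salad bar box £12.80: ready-to-eat food → 9.5% → £1.22
Pair of dumbbells (15 lb) £51.87: sporting goods → 5% → £2.59
Picture frame (8x10) £7.34: other taxable items → 8.25% → £0.61
Hot soup (large) £6.84: ready-to-eat food → 9.5% → £0.65
Bottle of gin (750 mL) £19.54: beer, wine and spirits → 9.5% → £1.86
Six-pack IPA £12.44: beer, wine and spirits → 9.5% → £1.18
Subtotal = £462.34; tax = £36.22; total due = £498.56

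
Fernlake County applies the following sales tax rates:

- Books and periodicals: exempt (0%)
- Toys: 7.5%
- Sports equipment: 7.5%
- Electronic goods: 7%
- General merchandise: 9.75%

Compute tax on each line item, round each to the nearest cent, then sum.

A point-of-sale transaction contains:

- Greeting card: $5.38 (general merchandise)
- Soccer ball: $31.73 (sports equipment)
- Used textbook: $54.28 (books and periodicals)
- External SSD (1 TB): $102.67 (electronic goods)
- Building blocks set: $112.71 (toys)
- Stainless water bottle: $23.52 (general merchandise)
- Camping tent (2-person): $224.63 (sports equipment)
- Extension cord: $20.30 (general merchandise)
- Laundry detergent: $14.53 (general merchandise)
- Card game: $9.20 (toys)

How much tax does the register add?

$41.77

Greeting card $5.38: general merchandise → 9.75% → $0.52
Soccer ball $31.73: sports equipment → 7.5% → $2.38
Used textbook $54.28: books and periodicals → 0% → $0.00
External SSD (1 TB) $102.67: electronic goods → 7% → $7.19
Building blocks set $112.71: toys → 7.5% → $8.45
Stainless water bottle $23.52: general merchandise → 9.75% → $2.29
Camping tent (2-person) $224.63: sports equipment → 7.5% → $16.85
Extension cord $20.30: general merchandise → 9.75% → $1.98
Laundry detergent $14.53: general merchandise → 9.75% → $1.42
Card game $9.20: toys → 7.5% → $0.69
Total tax = $0.52 + $2.38 + $7.19 + $8.45 + $2.29 + $16.85 + $1.98 + $1.42 + $0.69 = $41.77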